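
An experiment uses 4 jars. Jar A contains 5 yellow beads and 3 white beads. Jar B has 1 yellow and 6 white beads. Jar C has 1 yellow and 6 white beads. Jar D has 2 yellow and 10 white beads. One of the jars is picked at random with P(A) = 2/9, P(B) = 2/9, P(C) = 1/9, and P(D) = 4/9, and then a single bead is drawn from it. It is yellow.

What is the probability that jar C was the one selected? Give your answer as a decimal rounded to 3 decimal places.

0.061

The likelihood of this draw under each hypothesis: P(data | jar A) = (5/8) = 5/8; P(data | jar B) = (1/7) = 1/7; P(data | jar C) = (1/7) = 1/7; P(data | jar D) = (2/12) = 1/6.
Weighting by the prior gives 2/9 · 5/8 = 5/36, 2/9 · 1/7 = 2/63, 1/9 · 1/7 = 1/63, 4/9 · 1/6 = 2/27; with total 197/756.
Therefore the posterior P(jar C | data) = (1/63) / (197/756) = 12/197.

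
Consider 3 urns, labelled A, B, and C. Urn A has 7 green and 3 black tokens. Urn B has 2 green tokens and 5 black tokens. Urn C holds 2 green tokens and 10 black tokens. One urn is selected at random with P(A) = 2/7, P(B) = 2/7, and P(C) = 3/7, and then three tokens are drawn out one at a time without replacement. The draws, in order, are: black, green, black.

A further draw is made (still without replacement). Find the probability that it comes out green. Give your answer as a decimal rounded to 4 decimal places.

Compute the likelihood of the observed sequence for each case: P(data | urn A) = (3/10)(7/9)(2/8) = 0.058333; P(data | urn B) = (5/7)(2/6)(4/5) = 0.19048; P(data | urn C) = (10/12)(2/11)(9/10) = 0.13636.
Weighting by the prior gives 2/7 · 0.058333 = 0.016667, 2/7 · 0.19048 = 0.054422, 3/7 · 0.13636 = 0.058442; these sum to 0.12953.
Dividing through by the total gives posterior P(urn A | data) = 0.12867, P(urn B | data) = 0.42015, P(urn C | data) = 0.45118.
Averaging over the posterior, P(green next | data) = (6/7)(0.12867) + (1/4)(0.42015) + (1/9)(0.45118) = 0.26546.

0.2655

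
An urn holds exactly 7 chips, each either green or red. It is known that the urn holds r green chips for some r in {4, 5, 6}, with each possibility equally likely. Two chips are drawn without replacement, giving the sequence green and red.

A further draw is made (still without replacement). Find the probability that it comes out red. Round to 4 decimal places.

0.2429

Under each hypothesis, the probability of the observed sequence is: P(data | r = 4) = (4/7)(3/6) = 2/7; P(data | r = 5) = (5/7)(2/6) = 5/21; P(data | r = 6) = (6/7)(1/6) = 1/7.
Multiplying each by its prior: 1/3 · 2/7 = 2/21, 1/3 · 5/21 = 5/63, 1/3 · 1/7 = 1/21; with total 2/9.
Normalising, the posterior is P(r = 4 | data) = 3/7, P(r = 5 | data) = 5/14, P(r = 6 | data) = 3/14.
So P(red next | data) = Σ P(red next | H) P(H | data) = (2/5)(3/7) + (1/5)(5/14) + (0)(3/14) = 17/70.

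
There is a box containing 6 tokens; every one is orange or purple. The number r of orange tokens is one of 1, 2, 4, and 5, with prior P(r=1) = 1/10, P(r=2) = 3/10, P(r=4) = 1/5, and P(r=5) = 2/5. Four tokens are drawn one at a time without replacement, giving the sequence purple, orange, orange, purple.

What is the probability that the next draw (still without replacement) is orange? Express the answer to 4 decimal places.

0.4000

Compute the likelihood of the observed sequence for each case: P(data | r = 1) = (5/6)(1/5)(0/4) = 0; P(data | r = 2) = (4/6)(2/5)(1/4)(3/3) = 1/15; P(data | r = 4) = (2/6)(4/5)(3/4)(1/3) = 1/15; P(data | r = 5) = (1/6)(5/5)(4/4)(0/3) = 0.
Weighting by the prior gives 1/10 · 0 = 0, 3/10 · 1/15 = 1/50, 1/5 · 1/15 = 1/75, 2/5 · 0 = 0; these sum to 1/30.
Normalising, the posterior is P(r = 1 | data) = 0, P(r = 2 | data) = 3/5, P(r = 4 | data) = 2/5, P(r = 5 | data) = 0.
So P(orange next | data) = Σ P(orange next | H) P(H | data) = (0)(3/5) + (1)(2/5) = 2/5.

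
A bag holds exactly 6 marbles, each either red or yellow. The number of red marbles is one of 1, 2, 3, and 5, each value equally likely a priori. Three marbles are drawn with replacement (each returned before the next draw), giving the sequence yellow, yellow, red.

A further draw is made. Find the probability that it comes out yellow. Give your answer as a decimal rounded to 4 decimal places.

Compute the likelihood of the observed sequence for each case: P(data | r = 1) = (5/6)(5/6)(1/6) = 25/216; P(data | r = 2) = (4/6)(4/6)(2/6) = 4/27; P(data | r = 3) = (3/6)(3/6)(3/6) = 1/8; P(data | r = 5) = (1/6)(1/6)(5/6) = 5/216.
Weighting by the prior gives 1/4 · 25/216 = 25/864, 1/4 · 4/27 = 1/27, 1/4 · 1/8 = 1/32, 1/4 · 5/216 = 5/864; these sum to 89/864.
Dividing through by the total gives posterior P(r = 1 | data) = 25/89, P(r = 2 | data) = 32/89, P(r = 3 | data) = 27/89, P(r = 5 | data) = 5/89.
Averaging over the posterior, P(yellow next | data) = (5/6)(25/89) + (2/3)(32/89) + (1/2)(27/89) + (1/6)(5/89) = 113/178.

0.6348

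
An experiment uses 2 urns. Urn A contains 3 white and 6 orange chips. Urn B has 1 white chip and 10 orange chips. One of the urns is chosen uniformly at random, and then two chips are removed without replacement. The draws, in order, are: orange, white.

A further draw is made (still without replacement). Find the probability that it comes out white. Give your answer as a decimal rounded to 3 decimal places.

0.210

The likelihood of the observed sequence under each hypothesis: P(data | urn A) = (6/9)(3/8) = 1/4; P(data | urn B) = (10/11)(1/10) = 1/11.
Multiplying each by its prior: 1/2 · 1/4 = 1/8, 1/2 · 1/11 = 1/22; with total 15/88.
Dividing through by the total gives posterior P(urn A | data) = 11/15, P(urn B | data) = 4/15.
The predictive probability is P(white next | data) = (2/7)(11/15) + (0)(4/15) = 22/105.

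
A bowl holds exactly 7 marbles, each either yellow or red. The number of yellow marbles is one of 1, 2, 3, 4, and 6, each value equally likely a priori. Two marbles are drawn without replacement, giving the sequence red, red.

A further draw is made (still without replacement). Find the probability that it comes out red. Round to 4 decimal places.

For each hypothesis, P(data | H) works out to: P(data | r = 1) = (6/7)(5/6) = 5/7; P(data | r = 2) = (5/7)(4/6) = 10/21; P(data | r = 3) = (4/7)(3/6) = 2/7; P(data | r = 4) = (3/7)(2/6) = 1/7; P(data | r = 6) = (1/7)(0/6) = 0.
Weighting by the prior gives 1/5 · 5/7 = 1/7, 1/5 · 10/21 = 2/21, 1/5 · 2/7 = 2/35, 1/5 · 1/7 = 1/35, 1/5 · 0 = 0; summing to 34/105.
Normalising, the posterior is P(r = 1 | data) = 15/34, P(r = 2 | data) = 5/17, P(r = 3 | data) = 3/17, P(r = 4 | data) = 3/34, P(r = 6 | data) = 0.
So P(red next | data) = Σ P(red next | H) P(H | data) = (4/5)(15/34) + (3/5)(5/17) + (2/5)(3/17) + (1/5)(3/34) = 21/34.

0.6176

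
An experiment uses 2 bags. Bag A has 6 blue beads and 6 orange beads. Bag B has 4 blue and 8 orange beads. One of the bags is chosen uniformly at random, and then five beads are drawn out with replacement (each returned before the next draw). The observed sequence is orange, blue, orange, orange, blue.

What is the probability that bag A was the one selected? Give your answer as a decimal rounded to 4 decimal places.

For each hypothesis, P(data | H) works out to: P(data | bag A) = (6/12)(6/12)(6/12)(6/12)(6/12) = 0.03125; P(data | bag B) = (8/12)(4/12)(8/12)(8/12)(4/12) = 0.032922.
Weighting by the prior gives 1/2 · 0.03125 = 0.015625, 1/2 · 0.032922 = 0.016461; summing to 0.032086.
Therefore the posterior P(bag A | data) = (0.015625) / (0.032086) = 0.48697.

0.4870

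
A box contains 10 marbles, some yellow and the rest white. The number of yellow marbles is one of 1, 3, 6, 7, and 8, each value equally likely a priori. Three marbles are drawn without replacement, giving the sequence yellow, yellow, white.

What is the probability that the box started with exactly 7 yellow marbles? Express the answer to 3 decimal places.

Compute the likelihood of the observed sequence for each case: P(data | r = 1) = (1/10)(0/9) = 0; P(data | r = 3) = (3/10)(2/9)(7/8) = 7/120; P(data | r = 6) = (6/10)(5/9)(4/8) = 1/6; P(data | r = 7) = (7/10)(6/9)(3/8) = 7/40; P(data | r = 8) = (8/10)(7/9)(2/8) = 7/45.
Weighting by the prior gives 1/5 · 0 = 0, 1/5 · 7/120 = 7/600, 1/5 · 1/6 = 1/30, 1/5 · 7/40 = 7/200, 1/5 · 7/45 = 7/225; summing to 1/9.
By Bayes' rule, P(r = 7 | data) = (7/200) / (1/9) = 63/200.

0.315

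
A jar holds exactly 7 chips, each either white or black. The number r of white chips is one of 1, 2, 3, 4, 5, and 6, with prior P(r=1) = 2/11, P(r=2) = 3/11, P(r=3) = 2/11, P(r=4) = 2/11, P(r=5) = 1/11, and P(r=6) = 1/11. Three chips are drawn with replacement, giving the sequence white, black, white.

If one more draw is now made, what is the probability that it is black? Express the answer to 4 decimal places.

Compute the likelihood of the observed sequence for each case: P(data | r = 1) = (1/7)(6/7)(1/7) = 0.017493; P(data | r = 2) = (2/7)(5/7)(2/7) = 0.058309; P(data | r = 3) = (3/7)(4/7)(3/7) = 0.10496; P(data | r = 4) = (4/7)(3/7)(4/7) = 0.13994; P(data | r = 5) = (5/7)(2/7)(5/7) = 0.14577; P(data | r = 6) = (6/7)(1/7)(6/7) = 0.10496.
Weighting by the prior gives 2/11 · 0.017493 = 0.0031805, 3/11 · 0.058309 = 0.015902, 2/11 · 0.10496 = 0.019083, 2/11 · 0.13994 = 0.025444, 1/11 · 0.14577 = 0.013252, 1/11 · 0.10496 = 0.0095415; with total 0.086403.
Normalising, the posterior is P(r = 1 | data) = 0.03681, P(r = 2 | data) = 0.18405, P(r = 3 | data) = 0.22086, P(r = 4 | data) = 0.29448, P(r = 5 | data) = 0.15337, P(r = 6 | data) = 0.11043.
Averaging over the posterior, P(black next | data) = (6/7)(0.03681) + (5/7)(0.18405) + (4/7)(0.22086) + (3/7)(0.29448) + (2/7)(0.15337) + (1/7)(0.11043) = 0.47502.

0.4750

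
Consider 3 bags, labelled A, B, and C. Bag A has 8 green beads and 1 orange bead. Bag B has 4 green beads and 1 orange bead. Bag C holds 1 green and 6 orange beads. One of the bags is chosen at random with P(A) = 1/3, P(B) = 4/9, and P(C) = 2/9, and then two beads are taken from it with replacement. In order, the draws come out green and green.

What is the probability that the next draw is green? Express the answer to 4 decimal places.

0.8370

For each hypothesis, P(data | H) works out to: P(data | bag A) = (8/9)(8/9) = 0.79012; P(data | bag B) = (4/5)(4/5) = 0.64; P(data | bag C) = (1/7)(1/7) = 0.020408.
The prior-weighted likelihoods are 1/3 · 0.79012 = 0.26337, 4/9 · 0.64 = 0.28444, 2/9 · 0.020408 = 0.0045351; these sum to 0.55235.
Dividing through by the total gives posterior P(bag A | data) = 0.47682, P(bag B | data) = 0.51497, P(bag C | data) = 0.0082106.
The predictive probability is P(green next | data) = (8/9)(0.47682) + (4/5)(0.51497) + (1/7)(0.0082106) = 0.83699.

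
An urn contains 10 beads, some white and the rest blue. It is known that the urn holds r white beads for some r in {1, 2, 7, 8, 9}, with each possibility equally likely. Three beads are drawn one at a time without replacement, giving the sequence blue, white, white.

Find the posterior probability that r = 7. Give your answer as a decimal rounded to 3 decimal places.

For each hypothesis, P(data | H) works out to: P(data | r = 1) = (9/10)(1/9)(0/8) = 0; P(data | r = 2) = (8/10)(2/9)(1/8) = 0.022222; P(data | r = 7) = (3/10)(7/9)(6/8) = 0.175; P(data | r = 8) = (2/10)(8/9)(7/8) = 0.15556; P(data | r = 9) = (1/10)(9/9)(8/8) = 0.1.
The prior-weighted likelihoods are 1/5 · 0 = 0, 1/5 · 0.022222 = 0.0044444, 1/5 · 0.175 = 0.035, 1/5 · 0.15556 = 0.031111, 1/5 · 0.1 = 0.02; summing to 0.090556.
So P(r = 7 | data) = (0.035) / (0.090556) = 0.3865.

0.387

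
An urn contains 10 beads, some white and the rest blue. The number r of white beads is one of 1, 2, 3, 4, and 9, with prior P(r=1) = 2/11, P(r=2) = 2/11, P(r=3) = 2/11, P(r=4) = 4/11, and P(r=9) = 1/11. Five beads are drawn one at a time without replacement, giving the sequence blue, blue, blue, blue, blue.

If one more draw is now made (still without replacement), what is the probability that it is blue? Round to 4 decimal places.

0.6753

Compute the likelihood of the observed sequence for each case: P(data | r = 1) = (9/10)(8/9)(7/8)(6/7)(5/6) = 0.5; P(data | r = 2) = (8/10)(7/9)(6/8)(5/7)(4/6) = 0.22222; P(data | r = 3) = (7/10)(6/9)(5/8)(4/7)(3/6) = 0.083333; P(data | r = 4) = (6/10)(5/9)(4/8)(3/7)(2/6) = 0.02381; P(data | r = 9) = (1/10)(0/9) = 0.
Weighting by the prior gives 2/11 · 0.5 = 0.090909, 2/11 · 0.22222 = 0.040404, 2/11 · 0.083333 = 0.015152, 4/11 · 0.02381 = 0.008658, 1/11 · 0 = 0; with total 0.15512.
Normalising, the posterior is P(r = 1 | data) = 0.58605, P(r = 2 | data) = 0.26047, P(r = 3 | data) = 0.097674, P(r = 4 | data) = 0.055814, P(r = 9 | data) = 0.
So P(blue next | data) = Σ P(blue next | H) P(H | data) = (4/5)(0.58605) + (3/5)(0.26047) + (2/5)(0.097674) + (1/5)(0.055814) = 0.67535.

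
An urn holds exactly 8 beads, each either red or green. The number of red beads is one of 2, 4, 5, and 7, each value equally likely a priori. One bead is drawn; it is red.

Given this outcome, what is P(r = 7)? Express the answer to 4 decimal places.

Compute the likelihood of this draw for each case: P(data | r = 2) = (2/8) = 1/4; P(data | r = 4) = (4/8) = 1/2; P(data | r = 5) = (5/8) = 5/8; P(data | r = 7) = (7/8) = 7/8.
Weighting by the prior gives 1/4 · 1/4 = 1/16, 1/4 · 1/2 = 1/8, 1/4 · 5/8 = 5/32, 1/4 · 7/8 = 7/32; with total 9/16.
Hence P(r = 7 | data) = (7/32) / (9/16) = 7/18.

0.3889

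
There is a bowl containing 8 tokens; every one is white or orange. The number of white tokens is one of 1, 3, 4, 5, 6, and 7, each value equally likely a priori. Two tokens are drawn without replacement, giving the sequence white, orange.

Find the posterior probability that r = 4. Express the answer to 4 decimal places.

0.2222

Compute the likelihood of the observed sequence for each case: P(data | r = 1) = (1/8)(7/7) = 1/8; P(data | r = 3) = (3/8)(5/7) = 15/56; P(data | r = 4) = (4/8)(4/7) = 2/7; P(data | r = 5) = (5/8)(3/7) = 15/56; P(data | r = 6) = (6/8)(2/7) = 3/14; P(data | r = 7) = (7/8)(1/7) = 1/8.
Multiplying each by its prior: 1/6 · 1/8 = 1/48, 1/6 · 15/56 = 5/112, 1/6 · 2/7 = 1/21, 1/6 · 15/56 = 5/112, 1/6 · 3/14 = 1/28, 1/6 · 1/8 = 1/48; these sum to 3/14.
By Bayes' rule, P(r = 4 | data) = (1/21) / (3/14) = 2/9.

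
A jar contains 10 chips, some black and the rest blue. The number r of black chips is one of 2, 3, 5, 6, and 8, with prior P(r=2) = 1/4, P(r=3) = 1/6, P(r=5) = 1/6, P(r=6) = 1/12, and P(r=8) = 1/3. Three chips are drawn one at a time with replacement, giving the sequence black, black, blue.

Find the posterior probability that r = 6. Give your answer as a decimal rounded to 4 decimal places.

0.1277

For each hypothesis, P(data | H) works out to: P(data | r = 2) = (2/10)(2/10)(8/10) = 0.032; P(data | r = 3) = (3/10)(3/10)(7/10) = 0.063; P(data | r = 5) = (5/10)(5/10)(5/10) = 0.125; P(data | r = 6) = (6/10)(6/10)(4/10) = 0.144; P(data | r = 8) = (8/10)(8/10)(2/10) = 0.128.
The prior-weighted likelihoods are 1/4 · 0.032 = 0.008, 1/6 · 0.063 = 0.0105, 1/6 · 0.125 = 0.020833, 1/12 · 0.144 = 0.012, 1/3 · 0.128 = 0.042667; with total 0.094.
So P(r = 6 | data) = (0.012) / (0.094) = 0.12766.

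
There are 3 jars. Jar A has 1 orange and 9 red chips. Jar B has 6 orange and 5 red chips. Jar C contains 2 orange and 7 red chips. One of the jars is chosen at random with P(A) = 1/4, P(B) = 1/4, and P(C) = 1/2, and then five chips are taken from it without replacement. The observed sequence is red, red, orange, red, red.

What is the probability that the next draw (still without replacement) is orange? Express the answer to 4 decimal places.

The likelihood of the observed sequence under each hypothesis: P(data | jar A) = (9/10)(8/9)(1/8)(7/7)(6/6) = 0.1; P(data | jar B) = (5/11)(4/10)(6/9)(3/8)(2/7) = 0.012987; P(data | jar C) = (7/9)(6/8)(2/7)(5/6)(4/5) = 0.11111.
Weighting by the prior gives 1/4 · 0.1 = 0.025, 1/4 · 0.012987 = 0.0032468, 1/2 · 0.11111 = 0.055556; with total 0.083802.
Normalising, the posterior is P(jar A | data) = 0.29832, P(jar B | data) = 0.038743, P(jar C | data) = 0.66294.
Averaging over the posterior, P(orange next | data) = (0)(0.29832) + (5/6)(0.038743) + (1/4)(0.66294) = 0.19802.

0.1980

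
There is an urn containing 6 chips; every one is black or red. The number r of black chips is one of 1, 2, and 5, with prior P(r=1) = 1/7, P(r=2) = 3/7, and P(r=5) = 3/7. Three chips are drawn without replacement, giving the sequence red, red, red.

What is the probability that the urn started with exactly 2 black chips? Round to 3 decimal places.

The likelihood of the observed sequence under each hypothesis: P(data | r = 1) = (5/6)(4/5)(3/4) = 1/2; P(data | r = 2) = (4/6)(3/5)(2/4) = 1/5; P(data | r = 5) = (1/6)(0/5) = 0.
Weighting by the prior gives 1/7 · 1/2 = 1/14, 3/7 · 1/5 = 3/35, 3/7 · 0 = 0; summing to 11/70.
Hence P(r = 2 | data) = (3/35) / (11/70) = 6/11.

0.545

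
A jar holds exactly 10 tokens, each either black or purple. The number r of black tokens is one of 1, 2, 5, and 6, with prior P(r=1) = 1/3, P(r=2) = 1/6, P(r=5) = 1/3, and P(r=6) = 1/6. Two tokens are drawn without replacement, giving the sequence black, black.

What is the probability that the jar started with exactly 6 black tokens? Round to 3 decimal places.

Under each hypothesis, the probability of the observed sequence is: P(data | r = 1) = (1/10)(0/9) = 0; P(data | r = 2) = (2/10)(1/9) = 1/45; P(data | r = 5) = (5/10)(4/9) = 2/9; P(data | r = 6) = (6/10)(5/9) = 1/3.
Multiplying each by its prior: 1/3 · 0 = 0, 1/6 · 1/45 = 1/270, 1/3 · 2/9 = 2/27, 1/6 · 1/3 = 1/18; with total 2/15.
Hence P(r = 6 | data) = (1/18) / (2/15) = 5/12.

0.417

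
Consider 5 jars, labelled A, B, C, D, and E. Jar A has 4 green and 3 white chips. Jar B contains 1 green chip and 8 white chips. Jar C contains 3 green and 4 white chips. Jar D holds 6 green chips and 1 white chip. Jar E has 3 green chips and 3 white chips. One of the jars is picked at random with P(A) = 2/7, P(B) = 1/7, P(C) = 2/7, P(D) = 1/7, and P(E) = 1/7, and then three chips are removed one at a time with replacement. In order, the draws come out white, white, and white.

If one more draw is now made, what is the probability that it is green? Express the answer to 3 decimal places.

0.289

For each hypothesis, P(data | H) works out to: P(data | jar A) = (3/7)(3/7)(3/7) = 0.078717; P(data | jar B) = (8/9)(8/9)(8/9) = 0.70233; P(data | jar C) = (4/7)(4/7)(4/7) = 0.18659; P(data | jar D) = (1/7)(1/7)(1/7) = 0.0029155; P(data | jar E) = (3/6)(3/6)(3/6) = 0.125.
The prior-weighted likelihoods are 2/7 · 0.078717 = 0.022491, 1/7 · 0.70233 = 0.10033, 2/7 · 0.18659 = 0.053311, 1/7 · 0.0029155 = 0.00041649, 1/7 · 0.125 = 0.017857; these sum to 0.19441.
The posterior is then P(jar A | data) = 0.11569, P(jar B | data) = 0.51609, P(jar C | data) = 0.27422, P(jar D | data) = 0.0021424, P(jar E | data) = 0.091854.
The predictive probability is P(green next | data) = (4/7)(0.11569) + (1/9)(0.51609) + (3/7)(0.27422) + (6/7)(0.0021424) + (1/2)(0.091854) = 0.28874.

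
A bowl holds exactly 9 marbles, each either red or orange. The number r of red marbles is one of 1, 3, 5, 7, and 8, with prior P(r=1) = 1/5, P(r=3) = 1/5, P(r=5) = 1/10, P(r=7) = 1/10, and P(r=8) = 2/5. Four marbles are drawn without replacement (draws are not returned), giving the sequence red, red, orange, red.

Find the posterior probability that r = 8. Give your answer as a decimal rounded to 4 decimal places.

The likelihood of the observed sequence under each hypothesis: P(data | r = 1) = (1/9)(0/8) = 0; P(data | r = 3) = (3/9)(2/8)(6/7)(1/6) = 0.011905; P(data | r = 5) = (5/9)(4/8)(4/7)(3/6) = 0.079365; P(data | r = 7) = (7/9)(6/8)(2/7)(5/6) = 0.13889; P(data | r = 8) = (8/9)(7/8)(1/7)(6/6) = 0.11111.
The prior-weighted likelihoods are 1/5 · 0 = 0, 1/5 · 0.011905 = 0.002381, 1/10 · 0.079365 = 0.0079365, 1/10 · 0.13889 = 0.013889, 2/5 · 0.11111 = 0.044444; summing to 0.068651.
Therefore the posterior P(r = 8 | data) = (0.044444) / (0.068651) = 0.6474.

0.6474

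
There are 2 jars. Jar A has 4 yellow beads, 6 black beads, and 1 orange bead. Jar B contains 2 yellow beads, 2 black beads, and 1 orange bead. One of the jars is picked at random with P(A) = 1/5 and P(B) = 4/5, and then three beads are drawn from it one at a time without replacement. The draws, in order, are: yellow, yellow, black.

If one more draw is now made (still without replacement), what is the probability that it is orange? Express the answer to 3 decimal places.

Under each hypothesis, the probability of the observed sequence is: P(data | jar A) = (4/11)(3/10)(6/9) = 4/55; P(data | jar B) = (2/5)(1/4)(2/3) = 1/15.
The prior-weighted likelihoods are 1/5 · 4/55 = 4/275, 4/5 · 1/15 = 4/75; these sum to 56/825.
Dividing through by the total gives posterior P(jar A | data) = 3/14, P(jar B | data) = 11/14.
So P(orange next | data) = Σ P(orange next | H) P(H | data) = (1/8)(3/14) + (1/2)(11/14) = 47/112.

0.420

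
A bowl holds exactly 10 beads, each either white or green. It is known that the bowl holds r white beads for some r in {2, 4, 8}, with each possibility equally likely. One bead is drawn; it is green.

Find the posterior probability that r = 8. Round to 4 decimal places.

0.1250

Compute the likelihood of this draw for each case: P(data | r = 2) = (8/10) = 4/5; P(data | r = 4) = (6/10) = 3/5; P(data | r = 8) = (2/10) = 1/5.
Weighting by the prior gives 1/3 · 4/5 = 4/15, 1/3 · 3/5 = 1/5, 1/3 · 1/5 = 1/15; summing to 8/15.
Hence P(r = 8 | data) = (1/15) / (8/15) = 1/8.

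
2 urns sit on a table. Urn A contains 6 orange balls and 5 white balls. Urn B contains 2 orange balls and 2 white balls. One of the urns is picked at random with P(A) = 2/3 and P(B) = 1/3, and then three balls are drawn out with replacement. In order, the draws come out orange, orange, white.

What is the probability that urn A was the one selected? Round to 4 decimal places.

0.6839

Under each hypothesis, the probability of the observed sequence is: P(data | urn A) = (6/11)(6/11)(5/11) = 0.13524; P(data | urn B) = (2/4)(2/4)(2/4) = 0.125.
Multiplying each by its prior: 2/3 · 0.13524 = 0.090158, 1/3 · 0.125 = 0.041667; these sum to 0.13182.
So P(urn A | data) = (0.090158) / (0.13182) = 0.68392.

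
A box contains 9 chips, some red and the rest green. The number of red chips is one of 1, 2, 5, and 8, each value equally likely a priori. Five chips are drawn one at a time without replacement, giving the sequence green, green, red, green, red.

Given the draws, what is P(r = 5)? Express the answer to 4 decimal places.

For each hypothesis, P(data | H) works out to: P(data | r = 1) = (8/9)(7/8)(1/7)(6/6)(0/5) = 0; P(data | r = 2) = (7/9)(6/8)(2/7)(5/6)(1/5) = 1/36; P(data | r = 5) = (4/9)(3/8)(5/7)(2/6)(4/5) = 2/63; P(data | r = 8) = (1/9)(0/8) = 0.
Multiplying each by its prior: 1/4 · 0 = 0, 1/4 · 1/36 = 1/144, 1/4 · 2/63 = 1/126, 1/4 · 0 = 0; these sum to 5/336.
By Bayes' rule, P(r = 5 | data) = (1/126) / (5/336) = 8/15.

0.5333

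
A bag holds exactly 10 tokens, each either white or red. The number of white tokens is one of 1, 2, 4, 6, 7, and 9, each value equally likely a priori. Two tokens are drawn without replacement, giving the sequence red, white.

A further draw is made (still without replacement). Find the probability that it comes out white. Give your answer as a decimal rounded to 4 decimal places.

0.4927

Compute the likelihood of the observed sequence for each case: P(data | r = 1) = (9/10)(1/9) = 1/10; P(data | r = 2) = (8/10)(2/9) = 8/45; P(data | r = 4) = (6/10)(4/9) = 4/15; P(data | r = 6) = (4/10)(6/9) = 4/15; P(data | r = 7) = (3/10)(7/9) = 7/30; P(data | r = 9) = (1/10)(9/9) = 1/10.
Multiplying each by its prior: 1/6 · 1/10 = 1/60, 1/6 · 8/45 = 4/135, 1/6 · 4/15 = 2/45, 1/6 · 4/15 = 2/45, 1/6 · 7/30 = 7/180, 1/6 · 1/10 = 1/60; these sum to 103/540.
Normalising, the posterior is P(r = 1 | data) = 9/103, P(r = 2 | data) = 16/103, P(r = 4 | data) = 24/103, P(r = 6 | data) = 24/103, P(r = 7 | data) = 21/103, P(r = 9 | data) = 9/103.
Averaging over the posterior, P(white next | data) = (0)(9/103) + (1/8)(16/103) + (3/8)(24/103) + (5/8)(24/103) + (3/4)(21/103) + (1)(9/103) = 203/412.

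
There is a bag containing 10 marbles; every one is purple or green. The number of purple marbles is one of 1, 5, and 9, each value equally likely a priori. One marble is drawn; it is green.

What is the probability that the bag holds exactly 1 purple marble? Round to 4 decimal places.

0.6000

Compute the likelihood of this draw for each case: P(data | r = 1) = (9/10) = 9/10; P(data | r = 5) = (5/10) = 1/2; P(data | r = 9) = (1/10) = 1/10.
The prior-weighted likelihoods are 1/3 · 9/10 = 3/10, 1/3 · 1/2 = 1/6, 1/3 · 1/10 = 1/30; with total 1/2.
Therefore the posterior P(r = 1 | data) = (3/10) / (1/2) = 3/5.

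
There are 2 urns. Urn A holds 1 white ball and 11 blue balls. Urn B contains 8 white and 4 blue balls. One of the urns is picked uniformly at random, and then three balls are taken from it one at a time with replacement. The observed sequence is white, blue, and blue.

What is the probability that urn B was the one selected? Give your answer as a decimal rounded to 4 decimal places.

0.5141

Compute the likelihood of the observed sequence for each case: P(data | urn A) = (1/12)(11/12)(11/12) = 0.070023; P(data | urn B) = (8/12)(4/12)(4/12) = 0.074074.
The prior-weighted likelihoods are 1/2 · 0.070023 = 0.035012, 1/2 · 0.074074 = 0.037037; these sum to 0.072049.
Hence P(urn B | data) = (0.037037) / (0.072049) = 0.51406.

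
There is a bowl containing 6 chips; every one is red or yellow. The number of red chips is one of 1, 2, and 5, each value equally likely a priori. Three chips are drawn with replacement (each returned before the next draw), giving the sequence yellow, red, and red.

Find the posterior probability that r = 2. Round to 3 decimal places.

For each hypothesis, P(data | H) works out to: P(data | r = 1) = (5/6)(1/6)(1/6) = 5/216; P(data | r = 2) = (4/6)(2/6)(2/6) = 2/27; P(data | r = 5) = (1/6)(5/6)(5/6) = 25/216.
The prior-weighted likelihoods are 1/3 · 5/216 = 5/648, 1/3 · 2/27 = 2/81, 1/3 · 25/216 = 25/648; with total 23/324.
So P(r = 2 | data) = (2/81) / (23/324) = 8/23.

0.348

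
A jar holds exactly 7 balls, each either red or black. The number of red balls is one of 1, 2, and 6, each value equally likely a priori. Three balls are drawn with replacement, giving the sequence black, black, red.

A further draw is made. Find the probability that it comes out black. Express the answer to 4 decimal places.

0.7329

For each hypothesis, P(data | H) works out to: P(data | r = 1) = (6/7)(6/7)(1/7) = 0.10496; P(data | r = 2) = (5/7)(5/7)(2/7) = 0.14577; P(data | r = 6) = (1/7)(1/7)(6/7) = 0.017493.
Multiplying each by its prior: 1/3 · 0.10496 = 0.034985, 1/3 · 0.14577 = 0.048591, 1/3 · 0.017493 = 0.0058309; summing to 0.089407.
Dividing through by the total gives posterior P(r = 1 | data) = 0.3913, P(r = 2 | data) = 0.54348, P(r = 6 | data) = 0.065217.
Averaging over the posterior, P(black next | data) = (6/7)(0.3913) + (5/7)(0.54348) + (1/7)(0.065217) = 0.73292.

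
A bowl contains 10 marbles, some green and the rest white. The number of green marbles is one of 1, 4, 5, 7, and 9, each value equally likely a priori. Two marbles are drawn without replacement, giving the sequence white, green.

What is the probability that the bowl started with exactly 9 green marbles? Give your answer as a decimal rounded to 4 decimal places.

Compute the likelihood of the observed sequence for each case: P(data | r = 1) = (9/10)(1/9) = 1/10; P(data | r = 4) = (6/10)(4/9) = 4/15; P(data | r = 5) = (5/10)(5/9) = 5/18; P(data | r = 7) = (3/10)(7/9) = 7/30; P(data | r = 9) = (1/10)(9/9) = 1/10.
Weighting by the prior gives 1/5 · 1/10 = 1/50, 1/5 · 4/15 = 4/75, 1/5 · 5/18 = 1/18, 1/5 · 7/30 = 7/150, 1/5 · 1/10 = 1/50; with total 44/225.
Therefore the posterior P(r = 9 | data) = (1/50) / (44/225) = 9/88.

0.1023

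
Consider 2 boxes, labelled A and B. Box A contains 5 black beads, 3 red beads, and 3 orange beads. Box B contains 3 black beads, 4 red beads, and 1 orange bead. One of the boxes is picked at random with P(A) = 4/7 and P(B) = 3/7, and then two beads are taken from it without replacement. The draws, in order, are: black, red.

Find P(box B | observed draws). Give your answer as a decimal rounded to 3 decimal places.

For each hypothesis, P(data | H) works out to: P(data | box A) = (5/11)(3/10) = 0.13636; P(data | box B) = (3/8)(4/7) = 0.21429.
The prior-weighted likelihoods are 4/7 · 0.13636 = 0.077922, 3/7 · 0.21429 = 0.091837; these sum to 0.16976.
Therefore the posterior P(box B | data) = (0.091837) / (0.16976) = 0.54098.

0.541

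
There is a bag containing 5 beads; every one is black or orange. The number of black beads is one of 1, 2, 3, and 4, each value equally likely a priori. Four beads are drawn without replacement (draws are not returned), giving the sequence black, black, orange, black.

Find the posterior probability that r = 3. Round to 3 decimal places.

Under each hypothesis, the probability of the observed sequence is: P(data | r = 1) = (1/5)(0/4) = 0; P(data | r = 2) = (2/5)(1/4)(3/3)(0/2) = 0; P(data | r = 3) = (3/5)(2/4)(2/3)(1/2) = 1/10; P(data | r = 4) = (4/5)(3/4)(1/3)(2/2) = 1/5.
Multiplying each by its prior: 1/4 · 0 = 0, 1/4 · 0 = 0, 1/4 · 1/10 = 1/40, 1/4 · 1/5 = 1/20; with total 3/40.
Therefore the posterior P(r = 3 | data) = (1/40) / (3/40) = 1/3.

0.333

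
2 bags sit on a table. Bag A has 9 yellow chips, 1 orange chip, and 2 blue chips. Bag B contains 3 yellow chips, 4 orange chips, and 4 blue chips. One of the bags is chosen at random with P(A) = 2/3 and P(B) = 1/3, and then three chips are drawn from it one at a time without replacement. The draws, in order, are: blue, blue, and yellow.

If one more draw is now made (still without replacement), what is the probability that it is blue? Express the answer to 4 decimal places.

0.1429

For each hypothesis, P(data | H) works out to: P(data | bag A) = (2/12)(1/11)(9/10) = 3/220; P(data | bag B) = (4/11)(3/10)(3/9) = 2/55.
Weighting by the prior gives 2/3 · 3/220 = 1/110, 1/3 · 2/55 = 2/165; these sum to 7/330.
Dividing through by the total gives posterior P(bag A | data) = 3/7, P(bag B | data) = 4/7.
The predictive probability is P(blue next | data) = (0)(3/7) + (1/4)(4/7) = 1/7.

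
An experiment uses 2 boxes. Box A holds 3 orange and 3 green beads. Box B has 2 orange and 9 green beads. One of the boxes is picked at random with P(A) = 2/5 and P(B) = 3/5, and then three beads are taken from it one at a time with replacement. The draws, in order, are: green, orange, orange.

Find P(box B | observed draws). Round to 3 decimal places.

0.245

The likelihood of the observed sequence under each hypothesis: P(data | box A) = (3/6)(3/6)(3/6) = 0.125; P(data | box B) = (9/11)(2/11)(2/11) = 0.027047.
Weighting by the prior gives 2/5 · 0.125 = 0.05, 3/5 · 0.027047 = 0.016228; these sum to 0.066228.
So P(box B | data) = (0.016228) / (0.066228) = 0.24504.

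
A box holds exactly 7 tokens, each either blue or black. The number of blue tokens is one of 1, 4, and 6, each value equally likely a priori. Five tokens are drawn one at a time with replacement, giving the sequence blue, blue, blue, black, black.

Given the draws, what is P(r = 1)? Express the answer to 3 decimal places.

0.043

For each hypothesis, P(data | H) works out to: P(data | r = 1) = (1/7)(1/7)(1/7)(6/7)(6/7) = 0.002142; P(data | r = 4) = (4/7)(4/7)(4/7)(3/7)(3/7) = 0.034271; P(data | r = 6) = (6/7)(6/7)(6/7)(1/7)(1/7) = 0.012852.
Multiplying each by its prior: 1/3 · 0.002142 = 0.00071399, 1/3 · 0.034271 = 0.011424, 1/3 · 0.012852 = 0.0042839; with total 0.016422.
Therefore the posterior P(r = 1 | data) = (0.00071399) / (0.016422) = 0.043478.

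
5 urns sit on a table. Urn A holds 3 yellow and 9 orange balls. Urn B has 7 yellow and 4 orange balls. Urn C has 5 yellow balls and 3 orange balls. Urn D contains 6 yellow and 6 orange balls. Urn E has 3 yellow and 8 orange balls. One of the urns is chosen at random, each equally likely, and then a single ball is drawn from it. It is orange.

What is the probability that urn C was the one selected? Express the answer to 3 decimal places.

Under each hypothesis, the probability of this draw is: P(data | urn A) = (9/12) = 3/4; P(data | urn B) = (4/11) = 4/11; P(data | urn C) = (3/8) = 3/8; P(data | urn D) = (6/12) = 1/2; P(data | urn E) = (8/11) = 8/11.
Multiplying each by its prior: 1/5 · 3/4 = 3/20, 1/5 · 4/11 = 4/55, 1/5 · 3/8 = 3/40, 1/5 · 1/2 = 1/10, 1/5 · 8/11 = 8/55; these sum to 239/440.
Therefore the posterior P(urn C | data) = (3/40) / (239/440) = 33/239.

0.138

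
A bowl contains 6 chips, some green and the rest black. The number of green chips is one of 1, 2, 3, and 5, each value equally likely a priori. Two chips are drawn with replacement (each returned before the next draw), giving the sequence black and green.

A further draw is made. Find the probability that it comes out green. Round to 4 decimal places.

Under each hypothesis, the probability of the observed sequence is: P(data | r = 1) = (5/6)(1/6) = 5/36; P(data | r = 2) = (4/6)(2/6) = 2/9; P(data | r = 3) = (3/6)(3/6) = 1/4; P(data | r = 5) = (1/6)(5/6) = 5/36.
Weighting by the prior gives 1/4 · 5/36 = 5/144, 1/4 · 2/9 = 1/18, 1/4 · 1/4 = 1/16, 1/4 · 5/36 = 5/144; with total 3/16.
The posterior is then P(r = 1 | data) = 5/27, P(r = 2 | data) = 8/27, P(r = 3 | data) = 1/3, P(r = 5 | data) = 5/27.
So P(green next | data) = Σ P(green next | H) P(H | data) = (1/6)(5/27) + (1/3)(8/27) + (1/2)(1/3) + (5/6)(5/27) = 73/162.

0.4506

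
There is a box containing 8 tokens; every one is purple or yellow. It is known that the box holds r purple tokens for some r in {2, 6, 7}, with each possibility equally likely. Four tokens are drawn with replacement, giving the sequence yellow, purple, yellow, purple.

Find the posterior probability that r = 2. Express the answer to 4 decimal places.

The likelihood of the observed sequence under each hypothesis: P(data | r = 2) = (6/8)(2/8)(6/8)(2/8) = 0.035156; P(data | r = 6) = (2/8)(6/8)(2/8)(6/8) = 0.035156; P(data | r = 7) = (1/8)(7/8)(1/8)(7/8) = 0.011963.
Multiplying each by its prior: 1/3 · 0.035156 = 0.011719, 1/3 · 0.035156 = 0.011719, 1/3 · 0.011963 = 0.0039876; these sum to 0.027425.
So P(r = 2 | data) = (0.011719) / (0.027425) = 0.4273.

0.4273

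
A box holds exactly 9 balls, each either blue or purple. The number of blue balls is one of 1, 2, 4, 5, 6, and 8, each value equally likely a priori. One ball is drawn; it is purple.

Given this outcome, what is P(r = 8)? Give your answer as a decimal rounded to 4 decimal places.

0.0357

The likelihood of this draw under each hypothesis: P(data | r = 1) = (8/9) = 8/9; P(data | r = 2) = (7/9) = 7/9; P(data | r = 4) = (5/9) = 5/9; P(data | r = 5) = (4/9) = 4/9; P(data | r = 6) = (3/9) = 1/3; P(data | r = 8) = (1/9) = 1/9.
Multiplying each by its prior: 1/6 · 8/9 = 4/27, 1/6 · 7/9 = 7/54, 1/6 · 5/9 = 5/54, 1/6 · 4/9 = 2/27, 1/6 · 1/3 = 1/18, 1/6 · 1/9 = 1/54; these sum to 14/27.
By Bayes' rule, P(r = 8 | data) = (1/54) / (14/27) = 1/28.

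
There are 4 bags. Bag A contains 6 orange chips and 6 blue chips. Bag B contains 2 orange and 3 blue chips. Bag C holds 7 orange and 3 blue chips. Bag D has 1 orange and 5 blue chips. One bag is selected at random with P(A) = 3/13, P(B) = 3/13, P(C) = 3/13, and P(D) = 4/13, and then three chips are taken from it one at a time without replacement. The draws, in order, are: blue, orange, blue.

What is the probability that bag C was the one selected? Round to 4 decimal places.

0.0946

Under each hypothesis, the probability of the observed sequence is: P(data | bag A) = (6/12)(6/11)(5/10) = 0.13636; P(data | bag B) = (3/5)(2/4)(2/3) = 0.2; P(data | bag C) = (3/10)(7/9)(2/8) = 0.058333; P(data | bag D) = (5/6)(1/5)(4/4) = 0.16667.
Multiplying each by its prior: 3/13 · 0.13636 = 0.031469, 3/13 · 0.2 = 0.046154, 3/13 · 0.058333 = 0.013462, 4/13 · 0.16667 = 0.051282; these sum to 0.14237.
Therefore the posterior P(bag C | data) = (0.013462) / (0.14237) = 0.094556.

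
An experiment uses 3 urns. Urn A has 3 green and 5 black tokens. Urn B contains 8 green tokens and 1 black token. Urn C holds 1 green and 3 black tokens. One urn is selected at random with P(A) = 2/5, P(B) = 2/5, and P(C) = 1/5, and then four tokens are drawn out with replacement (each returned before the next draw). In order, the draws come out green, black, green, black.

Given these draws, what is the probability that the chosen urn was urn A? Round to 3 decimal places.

0.668

For each hypothesis, P(data | H) works out to: P(data | urn A) = (3/8)(5/8)(3/8)(5/8) = 0.054932; P(data | urn B) = (8/9)(1/9)(8/9)(1/9) = 0.0097546; P(data | urn C) = (1/4)(3/4)(1/4)(3/4) = 0.035156.
Multiplying each by its prior: 2/5 · 0.054932 = 0.021973, 2/5 · 0.0097546 = 0.0039018, 1/5 · 0.035156 = 0.0070313; these sum to 0.032906.
Therefore the posterior P(urn A | data) = (0.021973) / (0.032906) = 0.66775.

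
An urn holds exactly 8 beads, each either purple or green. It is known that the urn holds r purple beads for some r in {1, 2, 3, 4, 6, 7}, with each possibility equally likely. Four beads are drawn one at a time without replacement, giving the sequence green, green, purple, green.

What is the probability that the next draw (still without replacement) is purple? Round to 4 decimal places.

For each hypothesis, P(data | H) works out to: P(data | r = 1) = (7/8)(6/7)(1/6)(5/5) = 0.125; P(data | r = 2) = (6/8)(5/7)(2/6)(4/5) = 0.14286; P(data | r = 3) = (5/8)(4/7)(3/6)(3/5) = 0.10714; P(data | r = 4) = (4/8)(3/7)(4/6)(2/5) = 0.057143; P(data | r = 6) = (2/8)(1/7)(6/6)(0/5) = 0; P(data | r = 7) = (1/8)(0/7) = 0.
Weighting by the prior gives 1/6 · 0.125 = 0.020833, 1/6 · 0.14286 = 0.02381, 1/6 · 0.10714 = 0.017857, 1/6 · 0.057143 = 0.0095238, 1/6 · 0 = 0, 1/6 · 0 = 0; with total 0.072024.
Dividing through by the total gives posterior P(r = 1 | data) = 0.28926, P(r = 2 | data) = 0.33058, P(r = 3 | data) = 0.24793, P(r = 4 | data) = 0.13223, P(r = 6 | data) = 0, P(r = 7 | data) = 0.
The predictive probability is P(purple next | data) = (0)(0.28926) + (1/4)(0.33058) + (1/2)(0.24793) + (3/4)(0.13223) = 0.30579.

0.3058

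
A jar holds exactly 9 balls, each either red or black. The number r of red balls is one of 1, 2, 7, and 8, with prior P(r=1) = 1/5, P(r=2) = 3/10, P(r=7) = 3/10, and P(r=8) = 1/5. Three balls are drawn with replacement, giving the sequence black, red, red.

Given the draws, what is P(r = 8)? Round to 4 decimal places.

0.2452

For each hypothesis, P(data | H) works out to: P(data | r = 1) = (8/9)(1/9)(1/9) = 0.010974; P(data | r = 2) = (7/9)(2/9)(2/9) = 0.038409; P(data | r = 7) = (2/9)(7/9)(7/9) = 0.13443; P(data | r = 8) = (1/9)(8/9)(8/9) = 0.087791.
Multiplying each by its prior: 1/5 · 0.010974 = 0.0021948, 3/10 · 0.038409 = 0.011523, 3/10 · 0.13443 = 0.040329, 1/5 · 0.087791 = 0.017558; with total 0.071605.
Hence P(r = 8 | data) = (0.017558) / (0.071605) = 0.24521.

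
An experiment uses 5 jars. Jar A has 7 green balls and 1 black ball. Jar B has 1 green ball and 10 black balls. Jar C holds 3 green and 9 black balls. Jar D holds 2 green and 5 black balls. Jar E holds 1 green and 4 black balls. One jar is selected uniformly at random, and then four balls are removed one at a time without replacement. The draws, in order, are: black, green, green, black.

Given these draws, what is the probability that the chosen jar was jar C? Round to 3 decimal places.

The likelihood of the observed sequence under each hypothesis: P(data | jar A) = (1/8)(7/7)(6/6)(0/5) = 0; P(data | jar B) = (10/11)(1/10)(0/9) = 0; P(data | jar C) = (9/12)(3/11)(2/10)(8/9) = 0.036364; P(data | jar D) = (5/7)(2/6)(1/5)(4/4) = 0.047619; P(data | jar E) = (4/5)(1/4)(0/3) = 0.
The prior-weighted likelihoods are 1/5 · 0 = 0, 1/5 · 0 = 0, 1/5 · 0.036364 = 0.0072727, 1/5 · 0.047619 = 0.0095238, 1/5 · 0 = 0; summing to 0.016797.
Hence P(jar C | data) = (0.0072727) / (0.016797) = 0.43299.

0.433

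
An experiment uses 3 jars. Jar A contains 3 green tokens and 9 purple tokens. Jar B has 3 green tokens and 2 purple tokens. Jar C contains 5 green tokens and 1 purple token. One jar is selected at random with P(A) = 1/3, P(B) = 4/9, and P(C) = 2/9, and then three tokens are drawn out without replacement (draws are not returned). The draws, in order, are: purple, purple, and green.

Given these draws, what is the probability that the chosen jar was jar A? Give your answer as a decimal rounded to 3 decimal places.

0.551

For each hypothesis, P(data | H) works out to: P(data | jar A) = (9/12)(8/11)(3/10) = 9/55; P(data | jar B) = (2/5)(1/4)(3/3) = 1/10; P(data | jar C) = (1/6)(0/5) = 0.
Weighting by the prior gives 1/3 · 9/55 = 3/55, 4/9 · 1/10 = 2/45, 2/9 · 0 = 0; summing to 49/495.
So P(jar A | data) = (3/55) / (49/495) = 27/49.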